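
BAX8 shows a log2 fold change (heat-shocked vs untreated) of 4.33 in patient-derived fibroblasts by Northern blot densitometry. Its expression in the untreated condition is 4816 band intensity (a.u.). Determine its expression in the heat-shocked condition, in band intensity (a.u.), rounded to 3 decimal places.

Fold change = 2^(4.33) = 20.1122
heat-shocked expression = 4816 × 20.1122 = 96860.423

96860.423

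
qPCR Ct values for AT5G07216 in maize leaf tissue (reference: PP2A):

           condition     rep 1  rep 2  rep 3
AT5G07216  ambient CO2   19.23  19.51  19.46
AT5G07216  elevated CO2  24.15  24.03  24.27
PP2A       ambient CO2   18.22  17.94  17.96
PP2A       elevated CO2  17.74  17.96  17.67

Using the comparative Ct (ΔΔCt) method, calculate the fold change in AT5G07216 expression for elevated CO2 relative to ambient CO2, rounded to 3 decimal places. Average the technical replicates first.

0.031

Mean Ct: AT5G07216 ambient CO2 19.400; AT5G07216 elevated CO2 24.150; PP2A ambient CO2 18.040; PP2A elevated CO2 17.790
ΔCt(ambient CO2) = 19.400 − 18.040 = 1.360
ΔCt(elevated CO2) = 24.150 − 17.790 = 6.360
ΔΔCt = 6.360 − 1.360 = 5.000
Fold change = 2^(−5.000) = 0.0312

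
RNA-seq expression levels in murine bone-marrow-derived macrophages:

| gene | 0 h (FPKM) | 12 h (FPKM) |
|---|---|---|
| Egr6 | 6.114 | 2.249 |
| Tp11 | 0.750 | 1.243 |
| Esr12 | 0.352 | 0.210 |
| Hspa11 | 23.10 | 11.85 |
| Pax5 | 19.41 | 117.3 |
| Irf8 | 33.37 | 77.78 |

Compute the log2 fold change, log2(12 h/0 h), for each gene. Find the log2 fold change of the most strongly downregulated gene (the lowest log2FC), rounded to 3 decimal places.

log2(2.249/6.114) = -1.443  (Egr6)
log2(1.243/0.750) = 0.729  (Tp11)
log2(0.210/0.352) = -0.745  (Esr12)
log2(11.85/23.10) = -0.963  (Hspa11)
log2(117.3/19.41) = 2.595  (Pax5)
log2(77.78/33.37) = 1.221  (Irf8)
Egr6 is most strongly downregulated.

-1.443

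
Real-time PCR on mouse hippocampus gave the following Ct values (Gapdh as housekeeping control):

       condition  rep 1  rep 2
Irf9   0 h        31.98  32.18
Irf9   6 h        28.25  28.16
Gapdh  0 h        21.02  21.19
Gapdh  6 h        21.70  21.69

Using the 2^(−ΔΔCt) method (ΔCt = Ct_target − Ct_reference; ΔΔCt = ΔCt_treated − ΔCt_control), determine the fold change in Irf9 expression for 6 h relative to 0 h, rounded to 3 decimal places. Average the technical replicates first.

Mean Ct: Irf9 0 h 32.080; Irf9 6 h 28.205; Gapdh 0 h 21.105; Gapdh 6 h 21.695
ΔCt(0 h) = 32.080 − 21.105 = 10.975
ΔCt(6 h) = 28.205 − 21.695 = 6.510
ΔΔCt = 6.510 − 10.975 = -4.465
Fold change = 2^(−(-4.465)) = 2^4.465 = 22.0851

22.085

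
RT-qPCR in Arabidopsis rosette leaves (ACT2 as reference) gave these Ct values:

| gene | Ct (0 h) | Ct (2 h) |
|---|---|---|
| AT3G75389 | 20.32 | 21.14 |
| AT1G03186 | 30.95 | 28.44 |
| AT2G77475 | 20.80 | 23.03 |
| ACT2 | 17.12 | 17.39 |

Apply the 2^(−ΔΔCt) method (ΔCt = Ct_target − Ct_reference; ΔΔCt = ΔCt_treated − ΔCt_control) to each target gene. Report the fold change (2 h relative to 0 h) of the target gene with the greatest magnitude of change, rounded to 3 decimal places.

AT3G75389: ΔΔCt = (21.14−17.39) − (20.32−17.12) = 3.75 − 3.20 = 0.55; fold change = 2^-0.55 = 0.683
AT1G03186: ΔΔCt = (28.44−17.39) − (30.95−17.12) = 11.05 − 13.83 = -2.78; fold change = 2^2.78 = 6.869
AT2G77475: ΔΔCt = (23.03−17.39) − (20.80−17.12) = 5.64 − 3.68 = 1.96; fold change = 2^-1.96 = 0.257
AT1G03186 has the largest |ΔΔCt| = 2.78.

6.869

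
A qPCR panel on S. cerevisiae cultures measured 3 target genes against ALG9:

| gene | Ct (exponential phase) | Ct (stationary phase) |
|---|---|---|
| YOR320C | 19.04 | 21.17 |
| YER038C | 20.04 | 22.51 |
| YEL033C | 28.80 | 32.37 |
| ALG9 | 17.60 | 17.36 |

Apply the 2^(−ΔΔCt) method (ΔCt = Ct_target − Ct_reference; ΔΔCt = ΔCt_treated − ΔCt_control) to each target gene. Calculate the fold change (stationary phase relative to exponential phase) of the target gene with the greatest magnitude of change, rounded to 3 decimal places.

0.071

YOR320C: ΔΔCt = (21.17−17.36) − (19.04−17.60) = 3.81 − 1.44 = 2.37; fold change = 2^-2.37 = 0.193
YER038C: ΔΔCt = (22.51−17.36) − (20.04−17.60) = 5.15 − 2.44 = 2.71; fold change = 2^-2.71 = 0.153
YEL033C: ΔΔCt = (32.37−17.36) − (28.80−17.60) = 15.01 − 11.20 = 3.81; fold change = 2^-3.81 = 0.071
YEL033C has the largest |ΔΔCt| = 3.81.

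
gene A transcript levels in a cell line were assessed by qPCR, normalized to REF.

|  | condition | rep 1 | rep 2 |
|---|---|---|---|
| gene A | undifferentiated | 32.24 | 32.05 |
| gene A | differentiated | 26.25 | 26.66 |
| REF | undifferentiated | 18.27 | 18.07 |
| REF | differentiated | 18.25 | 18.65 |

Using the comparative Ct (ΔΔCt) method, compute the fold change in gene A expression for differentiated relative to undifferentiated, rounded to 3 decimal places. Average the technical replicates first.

62.683

Mean Ct: gene A undifferentiated 32.145; gene A differentiated 26.455; REF undifferentiated 18.170; REF differentiated 18.450
ΔCt(undifferentiated) = 32.145 − 18.170 = 13.975
ΔCt(differentiated) = 26.455 − 18.450 = 8.005
ΔΔCt = 8.005 − 13.975 = -5.970
Fold change = 2^(−(-5.970)) = 2^5.970 = 62.6829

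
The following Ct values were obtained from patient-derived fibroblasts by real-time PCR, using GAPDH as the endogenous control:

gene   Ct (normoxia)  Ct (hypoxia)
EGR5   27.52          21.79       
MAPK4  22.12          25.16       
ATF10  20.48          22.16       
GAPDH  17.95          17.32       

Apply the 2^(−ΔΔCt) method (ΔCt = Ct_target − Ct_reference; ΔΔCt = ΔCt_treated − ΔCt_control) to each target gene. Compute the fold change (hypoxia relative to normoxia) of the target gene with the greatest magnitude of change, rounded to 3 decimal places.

EGR5: ΔΔCt = (21.79−17.32) − (27.52−17.95) = 4.47 − 9.57 = -5.10; fold change = 2^5.10 = 34.297
MAPK4: ΔΔCt = (25.16−17.32) − (22.12−17.95) = 7.84 − 4.17 = 3.67; fold change = 2^-3.67 = 0.079
ATF10: ΔΔCt = (22.16−17.32) − (20.48−17.95) = 4.84 − 2.53 = 2.31; fold change = 2^-2.31 = 0.202
EGR5 has the largest |ΔΔCt| = 5.10.

34.297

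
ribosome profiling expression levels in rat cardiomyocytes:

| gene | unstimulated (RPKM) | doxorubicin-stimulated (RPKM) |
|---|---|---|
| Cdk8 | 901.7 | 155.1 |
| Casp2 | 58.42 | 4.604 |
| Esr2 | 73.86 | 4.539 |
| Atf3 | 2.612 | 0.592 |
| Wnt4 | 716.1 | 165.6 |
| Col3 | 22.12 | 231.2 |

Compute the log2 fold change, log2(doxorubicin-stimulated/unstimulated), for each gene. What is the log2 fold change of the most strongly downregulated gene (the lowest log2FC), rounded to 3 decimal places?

log2(155.1/901.7) = -2.539  (Cdk8)
log2(4.604/58.42) = -3.666  (Casp2)
log2(4.539/73.86) = -4.024  (Esr2)
log2(0.592/2.612) = -2.141  (Atf3)
log2(165.6/716.1) = -2.112  (Wnt4)
log2(231.2/22.12) = 3.386  (Col3)
Esr2 is most strongly downregulated.

-4.024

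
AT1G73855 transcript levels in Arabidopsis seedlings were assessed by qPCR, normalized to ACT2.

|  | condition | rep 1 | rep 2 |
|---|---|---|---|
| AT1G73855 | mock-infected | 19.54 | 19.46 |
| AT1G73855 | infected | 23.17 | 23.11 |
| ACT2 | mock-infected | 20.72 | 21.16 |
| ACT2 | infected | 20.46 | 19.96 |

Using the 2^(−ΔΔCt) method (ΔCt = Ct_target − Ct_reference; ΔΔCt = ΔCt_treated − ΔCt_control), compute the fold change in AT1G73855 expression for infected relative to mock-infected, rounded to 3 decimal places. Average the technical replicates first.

0.048

Mean Ct: AT1G73855 mock-infected 19.500; AT1G73855 infected 23.140; ACT2 mock-infected 20.940; ACT2 infected 20.210
ΔCt(mock-infected) = 19.500 − 20.940 = -1.440
ΔCt(infected) = 23.140 − 20.210 = 2.930
ΔΔCt = 2.930 − (-1.440) = 4.370
Fold change = 2^(−4.370) = 0.0484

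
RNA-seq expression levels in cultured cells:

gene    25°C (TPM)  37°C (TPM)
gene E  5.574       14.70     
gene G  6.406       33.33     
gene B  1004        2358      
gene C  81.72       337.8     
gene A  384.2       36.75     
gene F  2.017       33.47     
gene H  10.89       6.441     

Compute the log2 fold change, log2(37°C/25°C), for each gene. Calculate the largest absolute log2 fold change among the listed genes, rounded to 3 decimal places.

log2(14.70/5.574) = 1.399  (gene E)
log2(33.33/6.406) = 2.379  (gene G)
log2(2358/1004) = 1.232  (gene B)
log2(337.8/81.72) = 2.047  (gene C)
log2(36.75/384.2) = -3.386  (gene A)
log2(33.47/2.017) = 4.053  (gene F)
log2(6.441/10.89) = -0.758  (gene H)
The largest magnitude belongs to gene F.

4.053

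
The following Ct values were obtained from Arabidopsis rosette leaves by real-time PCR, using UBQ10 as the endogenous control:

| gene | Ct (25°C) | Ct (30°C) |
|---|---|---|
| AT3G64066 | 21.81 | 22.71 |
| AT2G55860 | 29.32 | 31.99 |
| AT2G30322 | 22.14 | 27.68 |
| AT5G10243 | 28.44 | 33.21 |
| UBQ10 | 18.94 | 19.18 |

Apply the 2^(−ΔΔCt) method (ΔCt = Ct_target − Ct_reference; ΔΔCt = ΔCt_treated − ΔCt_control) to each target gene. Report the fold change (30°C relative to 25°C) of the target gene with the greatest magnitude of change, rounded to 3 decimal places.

AT3G64066: ΔΔCt = (22.71−19.18) − (21.81−18.94) = 3.53 − 2.87 = 0.66; fold change = 2^-0.66 = 0.633
AT2G55860: ΔΔCt = (31.99−19.18) − (29.32−18.94) = 12.81 − 10.38 = 2.43; fold change = 2^-2.43 = 0.186
AT2G30322: ΔΔCt = (27.68−19.18) − (22.14−18.94) = 8.50 − 3.20 = 5.30; fold change = 2^-5.30 = 0.025
AT5G10243: ΔΔCt = (33.21−19.18) − (28.44−18.94) = 14.03 − 9.50 = 4.53; fold change = 2^-4.53 = 0.043
AT2G30322 has the largest |ΔΔCt| = 5.30.

0.025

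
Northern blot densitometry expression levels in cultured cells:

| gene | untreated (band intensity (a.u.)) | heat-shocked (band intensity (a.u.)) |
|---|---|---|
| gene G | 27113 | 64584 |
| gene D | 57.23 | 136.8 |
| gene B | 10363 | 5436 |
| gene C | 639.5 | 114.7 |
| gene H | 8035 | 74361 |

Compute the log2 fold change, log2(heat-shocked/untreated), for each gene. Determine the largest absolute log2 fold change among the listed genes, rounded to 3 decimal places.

3.210

log2(64584/27113) = 1.252  (gene G)
log2(136.8/57.23) = 1.257  (gene D)
log2(5436/10363) = -0.931  (gene B)
log2(114.7/639.5) = -2.479  (gene C)
log2(74361/8035) = 3.210  (gene H)
The largest magnitude belongs to gene H.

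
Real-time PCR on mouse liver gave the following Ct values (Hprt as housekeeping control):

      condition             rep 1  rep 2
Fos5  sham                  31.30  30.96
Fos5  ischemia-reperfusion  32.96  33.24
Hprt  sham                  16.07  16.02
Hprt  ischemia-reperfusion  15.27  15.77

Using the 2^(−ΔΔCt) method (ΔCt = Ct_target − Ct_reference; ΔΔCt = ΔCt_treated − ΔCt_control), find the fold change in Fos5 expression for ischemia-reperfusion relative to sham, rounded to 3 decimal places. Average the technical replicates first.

Mean Ct: Fos5 sham 31.130; Fos5 ischemia-reperfusion 33.100; Hprt sham 16.045; Hprt ischemia-reperfusion 15.520
ΔCt(sham) = 31.130 − 16.045 = 15.085
ΔCt(ischemia-reperfusion) = 33.100 − 15.520 = 17.580
ΔΔCt = 17.580 − 15.085 = 2.495
Fold change = 2^(−2.495) = 0.1774

0.177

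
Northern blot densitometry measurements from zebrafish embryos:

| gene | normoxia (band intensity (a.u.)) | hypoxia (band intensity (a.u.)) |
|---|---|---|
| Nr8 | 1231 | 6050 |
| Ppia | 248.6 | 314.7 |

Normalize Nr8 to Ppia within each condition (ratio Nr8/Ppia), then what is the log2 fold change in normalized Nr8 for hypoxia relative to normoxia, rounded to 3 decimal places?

Nr8/Ppia (normoxia) = 1231 / 248.6 = 4.9517
Nr8/Ppia (hypoxia) = 6050 / 314.7 = 19.225
Fold change = 19.225 / 4.9517 = 3.8824
log2(3.8824) = 1.9570

1.957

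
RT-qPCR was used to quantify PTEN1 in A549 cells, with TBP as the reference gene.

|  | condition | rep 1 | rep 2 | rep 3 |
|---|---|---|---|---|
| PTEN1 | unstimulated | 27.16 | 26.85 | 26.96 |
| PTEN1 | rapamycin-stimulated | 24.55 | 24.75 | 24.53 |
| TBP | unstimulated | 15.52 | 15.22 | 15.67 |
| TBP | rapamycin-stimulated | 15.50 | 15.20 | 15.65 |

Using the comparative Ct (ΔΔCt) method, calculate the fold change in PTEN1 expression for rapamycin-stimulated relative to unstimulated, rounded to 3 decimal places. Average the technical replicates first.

5.134

Mean Ct: PTEN1 unstimulated 26.990; PTEN1 rapamycin-stimulated 24.610; TBP unstimulated 15.470; TBP rapamycin-stimulated 15.450
ΔCt(unstimulated) = 26.990 − 15.470 = 11.520
ΔCt(rapamycin-stimulated) = 24.610 − 15.450 = 9.160
ΔΔCt = 9.160 − 11.520 = -2.360
Fold change = 2^(−(-2.360)) = 2^2.360 = 5.1337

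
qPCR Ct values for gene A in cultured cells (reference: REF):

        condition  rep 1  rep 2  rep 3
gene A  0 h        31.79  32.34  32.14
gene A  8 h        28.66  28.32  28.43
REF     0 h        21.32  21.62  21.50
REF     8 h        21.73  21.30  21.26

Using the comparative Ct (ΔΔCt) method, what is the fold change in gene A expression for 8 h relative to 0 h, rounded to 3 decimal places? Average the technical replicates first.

Mean Ct: gene A 0 h 32.090; gene A 8 h 28.470; REF 0 h 21.480; REF 8 h 21.430
ΔCt(0 h) = 32.090 − 21.480 = 10.610
ΔCt(8 h) = 28.470 − 21.430 = 7.040
ΔΔCt = 7.040 − 10.610 = -3.570
Fold change = 2^(−(-3.570)) = 2^3.570 = 11.8762

11.876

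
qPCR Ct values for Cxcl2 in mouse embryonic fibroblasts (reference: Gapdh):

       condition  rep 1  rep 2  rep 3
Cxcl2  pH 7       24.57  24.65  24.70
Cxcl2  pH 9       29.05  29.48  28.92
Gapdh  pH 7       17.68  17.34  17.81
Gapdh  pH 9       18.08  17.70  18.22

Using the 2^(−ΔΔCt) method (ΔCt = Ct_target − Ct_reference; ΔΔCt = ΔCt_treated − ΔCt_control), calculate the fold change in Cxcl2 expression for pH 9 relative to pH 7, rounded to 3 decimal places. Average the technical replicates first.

0.058

Mean Ct: Cxcl2 pH 7 24.640; Cxcl2 pH 9 29.150; Gapdh pH 7 17.610; Gapdh pH 9 18.000
ΔCt(pH 7) = 24.640 − 17.610 = 7.030
ΔCt(pH 9) = 29.150 − 18.000 = 11.150
ΔΔCt = 11.150 − 7.030 = 4.120
Fold change = 2^(−4.120) = 0.0575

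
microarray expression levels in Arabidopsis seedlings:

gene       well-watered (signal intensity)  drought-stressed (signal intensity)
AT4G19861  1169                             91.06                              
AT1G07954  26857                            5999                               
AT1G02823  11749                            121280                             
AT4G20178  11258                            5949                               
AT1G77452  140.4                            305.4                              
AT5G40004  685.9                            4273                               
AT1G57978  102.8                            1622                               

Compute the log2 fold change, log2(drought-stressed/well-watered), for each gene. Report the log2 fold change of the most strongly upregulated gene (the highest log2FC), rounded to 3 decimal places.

log2(91.06/1169) = -3.682  (AT4G19861)
log2(5999/26857) = -2.163  (AT1G07954)
log2(121280/11749) = 3.368  (AT1G02823)
log2(5949/11258) = -0.920  (AT4G20178)
log2(305.4/140.4) = 1.121  (AT1G77452)
log2(4273/685.9) = 2.639  (AT5G40004)
log2(1622/102.8) = 3.980  (AT1G57978)
AT1G57978 is most strongly upregulated.

3.980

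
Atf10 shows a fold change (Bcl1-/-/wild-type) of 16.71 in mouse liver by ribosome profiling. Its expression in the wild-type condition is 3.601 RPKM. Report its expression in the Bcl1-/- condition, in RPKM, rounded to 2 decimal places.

60.17

Bcl1-/- expression = 3.601 × 16.71 = 60.17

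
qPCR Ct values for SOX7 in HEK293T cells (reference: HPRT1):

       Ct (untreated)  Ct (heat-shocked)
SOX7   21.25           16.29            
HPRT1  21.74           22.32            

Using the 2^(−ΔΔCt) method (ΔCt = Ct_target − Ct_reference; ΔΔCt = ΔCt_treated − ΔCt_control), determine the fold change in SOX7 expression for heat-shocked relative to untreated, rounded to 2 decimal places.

46.53

ΔCt(untreated) = 21.250 − 21.740 = -0.490
ΔCt(heat-shocked) = 16.290 − 22.320 = -6.030
ΔΔCt = -6.030 − (-0.490) = -5.540
Fold change = 2^(−(-5.540)) = 2^5.540 = 46.527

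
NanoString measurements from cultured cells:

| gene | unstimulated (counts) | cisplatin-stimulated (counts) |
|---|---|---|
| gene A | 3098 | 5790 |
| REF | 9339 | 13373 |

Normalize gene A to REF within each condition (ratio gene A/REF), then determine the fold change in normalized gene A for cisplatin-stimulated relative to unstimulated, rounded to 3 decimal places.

gene A/REF (unstimulated) = 3098 / 9339 = 0.33173
gene A/REF (cisplatin-stimulated) = 5790 / 13373 = 0.43296
Fold change = 0.43296 / 0.33173 = 1.3052

1.305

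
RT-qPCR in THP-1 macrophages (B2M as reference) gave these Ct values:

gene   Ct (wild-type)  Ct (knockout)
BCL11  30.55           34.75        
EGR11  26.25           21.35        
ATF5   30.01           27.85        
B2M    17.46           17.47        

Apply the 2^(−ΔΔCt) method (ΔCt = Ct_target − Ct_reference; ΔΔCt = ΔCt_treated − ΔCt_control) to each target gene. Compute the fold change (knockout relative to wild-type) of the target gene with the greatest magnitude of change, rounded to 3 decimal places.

BCL11: ΔΔCt = (34.75−17.47) − (30.55−17.46) = 17.28 − 13.09 = 4.19; fold change = 2^-4.19 = 0.055
EGR11: ΔΔCt = (21.35−17.47) − (26.25−17.46) = 3.88 − 8.79 = -4.91; fold change = 2^4.91 = 30.065
ATF5: ΔΔCt = (27.85−17.47) − (30.01−17.46) = 10.38 − 12.55 = -2.17; fold change = 2^2.17 = 4.500
EGR11 has the largest |ΔΔCt| = 4.91.

30.065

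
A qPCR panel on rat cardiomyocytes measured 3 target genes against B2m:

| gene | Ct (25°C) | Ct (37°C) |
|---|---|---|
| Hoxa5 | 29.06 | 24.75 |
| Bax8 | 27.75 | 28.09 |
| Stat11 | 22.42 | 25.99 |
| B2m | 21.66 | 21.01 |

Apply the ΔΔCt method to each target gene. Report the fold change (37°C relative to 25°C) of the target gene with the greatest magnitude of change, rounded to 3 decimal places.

0.054

Hoxa5: ΔΔCt = (24.75−21.01) − (29.06−21.66) = 3.74 − 7.40 = -3.66; fold change = 2^3.66 = 12.641
Bax8: ΔΔCt = (28.09−21.01) − (27.75−21.66) = 7.08 − 6.09 = 0.99; fold change = 2^-0.99 = 0.503
Stat11: ΔΔCt = (25.99−21.01) − (22.42−21.66) = 4.98 − 0.76 = 4.22; fold change = 2^-4.22 = 0.054
Stat11 has the largest |ΔΔCt| = 4.22.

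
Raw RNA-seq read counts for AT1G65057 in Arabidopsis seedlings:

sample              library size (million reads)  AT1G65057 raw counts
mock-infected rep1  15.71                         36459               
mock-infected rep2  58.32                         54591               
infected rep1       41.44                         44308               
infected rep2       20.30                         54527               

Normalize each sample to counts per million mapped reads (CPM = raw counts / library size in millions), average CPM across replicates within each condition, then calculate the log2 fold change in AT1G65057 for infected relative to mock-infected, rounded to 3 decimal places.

0.205

CPM(mock-infected rep1) = 36459 / 15.71 = 2320.7511
CPM(mock-infected rep2) = 54591 / 58.32 = 936.0597
CPM(infected rep1) = 44308 / 41.44 = 1069.2085
CPM(infected rep2) = 54527 / 20.30 = 2686.0591
mean CPM(mock-infected) = 1628.4054; mean CPM(infected) = 1877.6338
Fold change = 1877.6338 / 1628.4054 = 1.15305
log2(1.15305) = 0.2055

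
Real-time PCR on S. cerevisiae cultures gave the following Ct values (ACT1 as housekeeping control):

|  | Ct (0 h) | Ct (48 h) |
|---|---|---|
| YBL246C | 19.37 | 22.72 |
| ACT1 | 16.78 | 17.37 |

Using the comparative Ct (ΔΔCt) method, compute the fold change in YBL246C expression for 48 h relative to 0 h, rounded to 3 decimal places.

ΔCt(0 h) = 19.370 − 16.780 = 2.590
ΔCt(48 h) = 22.720 − 17.370 = 5.350
ΔΔCt = 5.350 − 2.590 = 2.760
Fold change = 2^(−2.760) = 0.1476

0.148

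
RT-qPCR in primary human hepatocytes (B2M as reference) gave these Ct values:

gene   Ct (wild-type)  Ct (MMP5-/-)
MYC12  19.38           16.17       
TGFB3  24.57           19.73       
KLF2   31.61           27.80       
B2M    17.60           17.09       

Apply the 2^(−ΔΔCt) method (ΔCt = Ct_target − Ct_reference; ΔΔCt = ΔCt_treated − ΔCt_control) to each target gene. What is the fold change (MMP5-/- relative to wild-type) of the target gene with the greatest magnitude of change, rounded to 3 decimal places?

MYC12: ΔΔCt = (16.17−17.09) − (19.38−17.60) = -0.92 − 1.78 = -2.70; fold change = 2^2.70 = 6.498
TGFB3: ΔΔCt = (19.73−17.09) − (24.57−17.60) = 2.64 − 6.97 = -4.33; fold change = 2^4.33 = 20.112
KLF2: ΔΔCt = (27.80−17.09) − (31.61−17.60) = 10.71 − 14.01 = -3.30; fold change = 2^3.30 = 9.849
TGFB3 has the largest |ΔΔCt| = 4.33.

20.112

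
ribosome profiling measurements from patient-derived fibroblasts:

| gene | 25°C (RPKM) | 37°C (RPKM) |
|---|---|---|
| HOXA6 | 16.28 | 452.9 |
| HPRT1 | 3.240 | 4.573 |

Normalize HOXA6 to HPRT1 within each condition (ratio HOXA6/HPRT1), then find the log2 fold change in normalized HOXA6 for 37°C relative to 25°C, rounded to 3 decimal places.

HOXA6/HPRT1 (25°C) = 16.28 / 3.240 = 5.0247
HOXA6/HPRT1 (37°C) = 452.9 / 4.573 = 99.038
Fold change = 99.038 / 5.0247 = 19.7102
log2(19.7102) = 4.3009

4.301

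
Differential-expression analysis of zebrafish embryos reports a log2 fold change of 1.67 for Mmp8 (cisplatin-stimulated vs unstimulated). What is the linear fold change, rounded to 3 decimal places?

Fold change = 2^(1.67) = 3.1821

3.182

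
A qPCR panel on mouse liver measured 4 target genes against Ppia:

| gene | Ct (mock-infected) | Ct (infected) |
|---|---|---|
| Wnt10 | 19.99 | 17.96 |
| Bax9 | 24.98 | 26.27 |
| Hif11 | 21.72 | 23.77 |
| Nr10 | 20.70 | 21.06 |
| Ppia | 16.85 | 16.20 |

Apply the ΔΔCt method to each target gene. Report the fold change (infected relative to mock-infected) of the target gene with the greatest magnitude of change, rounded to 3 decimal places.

0.154

Wnt10: ΔΔCt = (17.96−16.20) − (19.99−16.85) = 1.76 − 3.14 = -1.38; fold change = 2^1.38 = 2.603
Bax9: ΔΔCt = (26.27−16.20) − (24.98−16.85) = 10.07 − 8.13 = 1.94; fold change = 2^-1.94 = 0.261
Hif11: ΔΔCt = (23.77−16.20) − (21.72−16.85) = 7.57 − 4.87 = 2.70; fold change = 2^-2.70 = 0.154
Nr10: ΔΔCt = (21.06−16.20) − (20.70−16.85) = 4.86 − 3.85 = 1.01; fold change = 2^-1.01 = 0.497
Hif11 has the largest |ΔΔCt| = 2.70.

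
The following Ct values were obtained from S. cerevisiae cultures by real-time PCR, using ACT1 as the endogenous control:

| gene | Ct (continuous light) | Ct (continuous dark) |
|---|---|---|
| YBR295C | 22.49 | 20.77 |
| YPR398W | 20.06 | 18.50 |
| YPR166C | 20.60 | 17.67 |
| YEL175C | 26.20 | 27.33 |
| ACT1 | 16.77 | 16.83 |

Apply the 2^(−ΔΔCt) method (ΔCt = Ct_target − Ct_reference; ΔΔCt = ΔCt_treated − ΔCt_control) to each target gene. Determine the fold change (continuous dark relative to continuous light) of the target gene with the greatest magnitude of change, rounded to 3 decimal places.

YBR295C: ΔΔCt = (20.77−16.83) − (22.49−16.77) = 3.94 − 5.72 = -1.78; fold change = 2^1.78 = 3.434
YPR398W: ΔΔCt = (18.50−16.83) − (20.06−16.77) = 1.67 − 3.29 = -1.62; fold change = 2^1.62 = 3.074
YPR166C: ΔΔCt = (17.67−16.83) − (20.60−16.77) = 0.84 − 3.83 = -2.99; fold change = 2^2.99 = 7.945
YEL175C: ΔΔCt = (27.33−16.83) − (26.20−16.77) = 10.50 − 9.43 = 1.07; fold change = 2^-1.07 = 0.476
YPR166C has the largest |ΔΔCt| = 2.99.

7.945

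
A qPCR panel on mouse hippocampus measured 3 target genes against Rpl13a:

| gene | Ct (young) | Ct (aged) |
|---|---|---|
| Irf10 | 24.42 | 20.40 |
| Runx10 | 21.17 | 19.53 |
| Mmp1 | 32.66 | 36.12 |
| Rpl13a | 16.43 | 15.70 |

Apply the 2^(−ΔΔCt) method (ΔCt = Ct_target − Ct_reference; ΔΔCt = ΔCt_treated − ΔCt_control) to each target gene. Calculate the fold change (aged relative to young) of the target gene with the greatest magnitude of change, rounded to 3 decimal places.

Irf10: ΔΔCt = (20.40−15.70) − (24.42−16.43) = 4.70 − 7.99 = -3.29; fold change = 2^3.29 = 9.781
Runx10: ΔΔCt = (19.53−15.70) − (21.17−16.43) = 3.83 − 4.74 = -0.91; fold change = 2^0.91 = 1.879
Mmp1: ΔΔCt = (36.12−15.70) − (32.66−16.43) = 20.42 − 16.23 = 4.19; fold change = 2^-4.19 = 0.055
Mmp1 has the largest |ΔΔCt| = 4.19.

0.055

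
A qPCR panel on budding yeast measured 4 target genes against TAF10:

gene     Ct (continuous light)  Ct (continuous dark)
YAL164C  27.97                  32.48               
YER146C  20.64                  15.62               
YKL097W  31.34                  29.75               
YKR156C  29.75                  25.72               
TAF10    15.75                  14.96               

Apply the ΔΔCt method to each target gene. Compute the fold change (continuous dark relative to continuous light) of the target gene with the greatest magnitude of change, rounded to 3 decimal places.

0.025

YAL164C: ΔΔCt = (32.48−14.96) − (27.97−15.75) = 17.52 − 12.22 = 5.30; fold change = 2^-5.30 = 0.025
YER146C: ΔΔCt = (15.62−14.96) − (20.64−15.75) = 0.66 − 4.89 = -4.23; fold change = 2^4.23 = 18.765
YKL097W: ΔΔCt = (29.75−14.96) − (31.34−15.75) = 14.79 − 15.59 = -0.80; fold change = 2^0.80 = 1.741
YKR156C: ΔΔCt = (25.72−14.96) − (29.75−15.75) = 10.76 − 14.00 = -3.24; fold change = 2^3.24 = 9.448
YAL164C has the largest |ΔΔCt| = 5.30.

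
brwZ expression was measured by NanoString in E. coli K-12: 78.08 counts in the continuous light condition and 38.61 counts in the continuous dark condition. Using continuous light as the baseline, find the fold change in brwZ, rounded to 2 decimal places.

0.49

Fold change = 38.61 / 78.08 = 0.494
brwZ is downregulated.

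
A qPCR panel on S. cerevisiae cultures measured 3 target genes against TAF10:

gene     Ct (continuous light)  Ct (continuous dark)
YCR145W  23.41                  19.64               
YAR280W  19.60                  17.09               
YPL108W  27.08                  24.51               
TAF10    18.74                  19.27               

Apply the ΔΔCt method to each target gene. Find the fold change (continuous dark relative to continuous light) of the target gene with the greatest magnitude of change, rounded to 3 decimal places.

19.698

YCR145W: ΔΔCt = (19.64−19.27) − (23.41−18.74) = 0.37 − 4.67 = -4.30; fold change = 2^4.30 = 19.698
YAR280W: ΔΔCt = (17.09−19.27) − (19.60−18.74) = -2.18 − 0.86 = -3.04; fold change = 2^3.04 = 8.225
YPL108W: ΔΔCt = (24.51−19.27) − (27.08−18.74) = 5.24 − 8.34 = -3.10; fold change = 2^3.10 = 8.574
YCR145W has the largest |ΔΔCt| = 4.30.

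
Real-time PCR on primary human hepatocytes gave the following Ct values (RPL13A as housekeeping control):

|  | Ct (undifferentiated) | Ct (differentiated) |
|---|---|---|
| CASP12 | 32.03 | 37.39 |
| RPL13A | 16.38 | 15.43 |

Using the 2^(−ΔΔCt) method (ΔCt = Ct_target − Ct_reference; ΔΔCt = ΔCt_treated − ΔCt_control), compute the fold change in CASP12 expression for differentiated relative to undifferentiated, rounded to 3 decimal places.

0.013

ΔCt(undifferentiated) = 32.030 − 16.380 = 15.650
ΔCt(differentiated) = 37.390 − 15.430 = 21.960
ΔΔCt = 21.960 − 15.650 = 6.310
Fold change = 2^(−6.310) = 0.0126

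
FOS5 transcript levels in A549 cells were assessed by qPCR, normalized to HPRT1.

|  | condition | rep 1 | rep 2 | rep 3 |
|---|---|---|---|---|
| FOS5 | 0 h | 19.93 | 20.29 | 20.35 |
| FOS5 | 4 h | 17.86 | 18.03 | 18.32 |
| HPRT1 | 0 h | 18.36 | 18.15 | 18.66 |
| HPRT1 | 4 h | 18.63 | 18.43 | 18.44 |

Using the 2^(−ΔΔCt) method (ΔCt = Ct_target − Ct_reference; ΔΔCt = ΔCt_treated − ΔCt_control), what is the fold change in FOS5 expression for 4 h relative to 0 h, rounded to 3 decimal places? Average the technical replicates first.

4.691

Mean Ct: FOS5 0 h 20.190; FOS5 4 h 18.070; HPRT1 0 h 18.390; HPRT1 4 h 18.500
ΔCt(0 h) = 20.190 − 18.390 = 1.800
ΔCt(4 h) = 18.070 − 18.500 = -0.430
ΔΔCt = -0.430 − 1.800 = -2.230
Fold change = 2^(−(-2.230)) = 2^2.230 = 4.6913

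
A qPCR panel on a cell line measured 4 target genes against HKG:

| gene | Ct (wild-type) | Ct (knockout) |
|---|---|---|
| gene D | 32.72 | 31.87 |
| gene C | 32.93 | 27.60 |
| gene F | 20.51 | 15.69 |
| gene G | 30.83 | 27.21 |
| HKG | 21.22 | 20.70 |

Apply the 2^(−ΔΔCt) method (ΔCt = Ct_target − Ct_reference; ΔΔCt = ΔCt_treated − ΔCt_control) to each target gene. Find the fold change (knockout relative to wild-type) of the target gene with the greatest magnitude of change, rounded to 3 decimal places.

28.051

gene D: ΔΔCt = (31.87−20.70) − (32.72−21.22) = 11.17 − 11.50 = -0.33; fold change = 2^0.33 = 1.257
gene C: ΔΔCt = (27.60−20.70) − (32.93−21.22) = 6.90 − 11.71 = -4.81; fold change = 2^4.81 = 28.051
gene F: ΔΔCt = (15.69−20.70) − (20.51−21.22) = -5.01 − (-0.71) = -4.30; fold change = 2^4.30 = 19.698
gene G: ΔΔCt = (27.21−20.70) − (30.83−21.22) = 6.51 − 9.61 = -3.10; fold change = 2^3.10 = 8.574
gene C has the largest |ΔΔCt| = 4.81.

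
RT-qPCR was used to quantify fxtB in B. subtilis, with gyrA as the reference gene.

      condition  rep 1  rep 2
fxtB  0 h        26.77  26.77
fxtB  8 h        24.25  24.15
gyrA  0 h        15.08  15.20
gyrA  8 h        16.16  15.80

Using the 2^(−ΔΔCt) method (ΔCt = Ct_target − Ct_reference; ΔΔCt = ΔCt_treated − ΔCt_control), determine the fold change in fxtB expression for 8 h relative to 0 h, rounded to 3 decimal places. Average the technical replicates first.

10.629

Mean Ct: fxtB 0 h 26.770; fxtB 8 h 24.200; gyrA 0 h 15.140; gyrA 8 h 15.980
ΔCt(0 h) = 26.770 − 15.140 = 11.630
ΔCt(8 h) = 24.200 − 15.980 = 8.220
ΔΔCt = 8.220 − 11.630 = -3.410
Fold change = 2^(−(-3.410)) = 2^3.410 = 10.6295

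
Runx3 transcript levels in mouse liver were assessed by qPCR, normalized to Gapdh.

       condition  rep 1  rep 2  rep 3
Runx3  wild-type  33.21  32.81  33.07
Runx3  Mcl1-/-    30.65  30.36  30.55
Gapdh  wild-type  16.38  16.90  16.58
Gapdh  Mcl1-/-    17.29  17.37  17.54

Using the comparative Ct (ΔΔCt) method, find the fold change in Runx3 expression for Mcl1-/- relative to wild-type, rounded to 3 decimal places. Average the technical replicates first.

Mean Ct: Runx3 wild-type 33.030; Runx3 Mcl1-/- 30.520; Gapdh wild-type 16.620; Gapdh Mcl1-/- 17.400
ΔCt(wild-type) = 33.030 − 16.620 = 16.410
ΔCt(Mcl1-/-) = 30.520 − 17.400 = 13.120
ΔΔCt = 13.120 − 16.410 = -3.290
Fold change = 2^(−(-3.290)) = 2^3.290 = 9.7811

9.781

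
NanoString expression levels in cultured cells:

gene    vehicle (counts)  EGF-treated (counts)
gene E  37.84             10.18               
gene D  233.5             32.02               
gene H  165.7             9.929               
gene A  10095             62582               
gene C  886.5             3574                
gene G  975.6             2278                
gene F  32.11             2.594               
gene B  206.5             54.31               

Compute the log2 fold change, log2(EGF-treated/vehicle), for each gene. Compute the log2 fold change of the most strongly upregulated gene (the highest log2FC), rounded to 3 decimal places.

2.632

log2(10.18/37.84) = -1.894  (gene E)
log2(32.02/233.5) = -2.866  (gene D)
log2(9.929/165.7) = -4.061  (gene H)
log2(62582/10095) = 2.632  (gene A)
log2(3574/886.5) = 2.011  (gene C)
log2(2278/975.6) = 1.223  (gene G)
log2(2.594/32.11) = -3.630  (gene F)
log2(54.31/206.5) = -1.927  (gene B)
gene A is most strongly upregulated.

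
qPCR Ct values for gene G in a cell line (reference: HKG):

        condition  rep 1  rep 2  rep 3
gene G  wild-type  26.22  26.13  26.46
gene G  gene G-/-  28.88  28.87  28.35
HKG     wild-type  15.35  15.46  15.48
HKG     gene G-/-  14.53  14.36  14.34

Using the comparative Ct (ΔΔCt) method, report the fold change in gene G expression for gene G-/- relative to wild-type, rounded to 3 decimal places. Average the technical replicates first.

0.092

Mean Ct: gene G wild-type 26.270; gene G gene G-/- 28.700; HKG wild-type 15.430; HKG gene G-/- 14.410
ΔCt(wild-type) = 26.270 − 15.430 = 10.840
ΔCt(gene G-/-) = 28.700 − 14.410 = 14.290
ΔΔCt = 14.290 − 10.840 = 3.450
Fold change = 2^(−3.450) = 0.0915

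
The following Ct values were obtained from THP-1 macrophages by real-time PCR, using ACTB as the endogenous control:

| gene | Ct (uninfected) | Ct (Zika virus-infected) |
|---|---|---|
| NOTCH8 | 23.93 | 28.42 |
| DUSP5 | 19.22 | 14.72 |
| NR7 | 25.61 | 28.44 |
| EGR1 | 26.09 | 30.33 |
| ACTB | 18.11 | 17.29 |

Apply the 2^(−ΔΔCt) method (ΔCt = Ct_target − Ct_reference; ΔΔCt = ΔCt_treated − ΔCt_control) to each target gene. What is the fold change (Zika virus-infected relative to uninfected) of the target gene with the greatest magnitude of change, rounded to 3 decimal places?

0.025

NOTCH8: ΔΔCt = (28.42−17.29) − (23.93−18.11) = 11.13 − 5.82 = 5.31; fold change = 2^-5.31 = 0.025
DUSP5: ΔΔCt = (14.72−17.29) − (19.22−18.11) = -2.57 − 1.11 = -3.68; fold change = 2^3.68 = 12.817
NR7: ΔΔCt = (28.44−17.29) − (25.61−18.11) = 11.15 − 7.50 = 3.65; fold change = 2^-3.65 = 0.080
EGR1: ΔΔCt = (30.33−17.29) − (26.09−18.11) = 13.04 − 7.98 = 5.06; fold change = 2^-5.06 = 0.030
NOTCH8 has the largest |ΔΔCt| = 5.31.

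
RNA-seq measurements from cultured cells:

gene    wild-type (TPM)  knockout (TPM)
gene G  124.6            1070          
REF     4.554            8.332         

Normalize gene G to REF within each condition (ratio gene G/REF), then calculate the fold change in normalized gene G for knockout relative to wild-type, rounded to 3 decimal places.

gene G/REF (wild-type) = 124.6 / 4.554 = 27.361
gene G/REF (knockout) = 1070 / 8.332 = 128.42
Fold change = 128.42 / 27.361 = 4.6936

4.694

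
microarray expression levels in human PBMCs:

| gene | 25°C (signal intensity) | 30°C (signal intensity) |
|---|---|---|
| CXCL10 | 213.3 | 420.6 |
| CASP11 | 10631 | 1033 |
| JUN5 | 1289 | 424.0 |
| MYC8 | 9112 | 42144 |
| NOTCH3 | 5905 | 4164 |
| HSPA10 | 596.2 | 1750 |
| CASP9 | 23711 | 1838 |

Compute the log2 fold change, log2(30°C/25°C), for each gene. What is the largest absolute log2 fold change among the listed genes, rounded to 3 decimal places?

log2(420.6/213.3) = 0.980  (CXCL10)
log2(1033/10631) = -3.363  (CASP11)
log2(424.0/1289) = -1.604  (JUN5)
log2(42144/9112) = 2.209  (MYC8)
log2(4164/5905) = -0.504  (NOTCH3)
log2(1750/596.2) = 1.553  (HSPA10)
log2(1838/23711) = -3.689  (CASP9)
The largest magnitude belongs to CASP9.

3.689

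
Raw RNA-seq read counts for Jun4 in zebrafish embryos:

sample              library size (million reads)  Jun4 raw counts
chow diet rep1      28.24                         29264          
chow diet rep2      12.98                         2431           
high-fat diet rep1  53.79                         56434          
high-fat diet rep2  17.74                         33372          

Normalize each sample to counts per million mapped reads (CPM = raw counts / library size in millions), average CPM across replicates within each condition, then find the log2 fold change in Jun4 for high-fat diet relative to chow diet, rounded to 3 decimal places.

1.260

CPM(chow diet rep1) = 29264 / 28.24 = 1036.2606
CPM(chow diet rep2) = 2431 / 12.98 = 187.2881
CPM(high-fat diet rep1) = 56434 / 53.79 = 1049.1541
CPM(high-fat diet rep2) = 33372 / 17.74 = 1881.1725
mean CPM(chow diet) = 611.7744; mean CPM(high-fat diet) = 1465.1633
Fold change = 1465.1633 / 611.7744 = 2.39494
log2(2.39494) = 1.2600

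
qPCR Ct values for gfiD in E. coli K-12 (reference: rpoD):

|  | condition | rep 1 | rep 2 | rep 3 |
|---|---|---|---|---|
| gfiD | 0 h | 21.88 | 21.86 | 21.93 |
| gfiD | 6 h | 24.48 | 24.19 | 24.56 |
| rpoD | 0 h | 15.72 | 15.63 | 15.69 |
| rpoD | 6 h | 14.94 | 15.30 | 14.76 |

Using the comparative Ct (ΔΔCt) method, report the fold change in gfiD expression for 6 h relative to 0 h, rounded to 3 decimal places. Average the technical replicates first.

Mean Ct: gfiD 0 h 21.890; gfiD 6 h 24.410; rpoD 0 h 15.680; rpoD 6 h 15.000
ΔCt(0 h) = 21.890 − 15.680 = 6.210
ΔCt(6 h) = 24.410 − 15.000 = 9.410
ΔΔCt = 9.410 − 6.210 = 3.200
Fold change = 2^(−3.200) = 0.1088

0.109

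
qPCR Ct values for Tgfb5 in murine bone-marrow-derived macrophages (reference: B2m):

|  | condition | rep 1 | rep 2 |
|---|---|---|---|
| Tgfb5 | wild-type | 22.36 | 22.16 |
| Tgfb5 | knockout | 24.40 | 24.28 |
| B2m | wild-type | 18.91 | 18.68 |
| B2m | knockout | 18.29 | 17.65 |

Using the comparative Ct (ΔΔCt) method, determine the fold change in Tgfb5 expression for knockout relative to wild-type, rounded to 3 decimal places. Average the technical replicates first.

Mean Ct: Tgfb5 wild-type 22.260; Tgfb5 knockout 24.340; B2m wild-type 18.795; B2m knockout 17.970
ΔCt(wild-type) = 22.260 − 18.795 = 3.465
ΔCt(knockout) = 24.340 − 17.970 = 6.370
ΔΔCt = 6.370 − 3.465 = 2.905
Fold change = 2^(−2.905) = 0.1335

0.134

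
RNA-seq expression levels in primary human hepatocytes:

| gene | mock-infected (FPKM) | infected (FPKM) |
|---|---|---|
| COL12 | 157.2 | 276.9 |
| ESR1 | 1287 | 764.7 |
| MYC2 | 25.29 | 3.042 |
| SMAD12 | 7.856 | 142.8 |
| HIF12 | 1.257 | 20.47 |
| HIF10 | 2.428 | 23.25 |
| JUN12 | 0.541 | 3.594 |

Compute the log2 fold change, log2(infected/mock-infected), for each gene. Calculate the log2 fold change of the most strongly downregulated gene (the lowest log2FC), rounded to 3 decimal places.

log2(276.9/157.2) = 0.817  (COL12)
log2(764.7/1287) = -0.751  (ESR1)
log2(3.042/25.29) = -3.055  (MYC2)
log2(142.8/7.856) = 4.184  (SMAD12)
log2(20.47/1.257) = 4.025  (HIF12)
log2(23.25/2.428) = 3.259  (HIF10)
log2(3.594/0.541) = 2.732  (JUN12)
MYC2 is most strongly downregulated.

-3.055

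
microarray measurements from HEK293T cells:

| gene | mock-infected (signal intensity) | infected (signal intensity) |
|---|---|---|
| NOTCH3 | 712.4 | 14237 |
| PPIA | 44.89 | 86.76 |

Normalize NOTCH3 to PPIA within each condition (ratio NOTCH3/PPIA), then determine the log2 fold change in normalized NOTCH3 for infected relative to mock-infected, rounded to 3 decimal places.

NOTCH3/PPIA (mock-infected) = 712.4 / 44.89 = 15.87
NOTCH3/PPIA (infected) = 14237 / 86.76 = 164.1
Fold change = 164.1 / 15.87 = 10.3401
log2(10.3401) = 3.3702

3.370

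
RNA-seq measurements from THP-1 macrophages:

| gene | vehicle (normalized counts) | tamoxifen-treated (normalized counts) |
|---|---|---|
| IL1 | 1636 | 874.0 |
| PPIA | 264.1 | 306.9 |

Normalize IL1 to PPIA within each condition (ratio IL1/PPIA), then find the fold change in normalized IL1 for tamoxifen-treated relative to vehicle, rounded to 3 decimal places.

0.460

IL1/PPIA (vehicle) = 1636 / 264.1 = 6.1946
IL1/PPIA (tamoxifen-treated) = 874.0 / 306.9 = 2.8478
Fold change = 2.8478 / 6.1946 = 0.4597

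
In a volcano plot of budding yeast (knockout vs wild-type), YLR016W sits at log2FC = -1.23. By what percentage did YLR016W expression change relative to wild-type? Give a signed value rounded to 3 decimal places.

-57.368%

Fold change = 2^(-1.23) = 0.4263
Percent change = (FC − 1) × 100% = (0.4263 − 1) × 100 = -57.368%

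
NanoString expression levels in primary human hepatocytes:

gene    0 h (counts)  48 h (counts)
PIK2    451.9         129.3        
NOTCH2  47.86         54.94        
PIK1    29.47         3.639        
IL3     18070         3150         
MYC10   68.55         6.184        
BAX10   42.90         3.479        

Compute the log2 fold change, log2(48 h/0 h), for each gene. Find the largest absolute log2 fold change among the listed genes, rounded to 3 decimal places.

log2(129.3/451.9) = -1.805  (PIK2)
log2(54.94/47.86) = 0.199  (NOTCH2)
log2(3.639/29.47) = -3.018  (PIK1)
log2(3150/18070) = -2.520  (IL3)
log2(6.184/68.55) = -3.471  (MYC10)
log2(3.479/42.90) = -3.624  (BAX10)
The largest magnitude belongs to BAX10.

3.624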